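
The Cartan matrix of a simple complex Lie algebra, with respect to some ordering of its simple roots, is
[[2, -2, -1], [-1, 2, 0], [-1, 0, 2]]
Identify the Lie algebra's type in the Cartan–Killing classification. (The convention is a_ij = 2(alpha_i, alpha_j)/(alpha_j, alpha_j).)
The matrix has rank 3 with 2's on the diagonal. Reading the off-diagonal entries as Dynkin edges (a single edge where a_ij = a_ji = -1; a double or triple edge where a_ij * a_ji = 2 or 3), the diagram is a chain of 3 nodes with a double edge at one end; the terminal node there is the unique short simple root (B_3). One simple-root ordering that puts it in standard form is (alpha_3, alpha_1, alpha_2). So the algebra is type B_3, i.e. so(7).

B_3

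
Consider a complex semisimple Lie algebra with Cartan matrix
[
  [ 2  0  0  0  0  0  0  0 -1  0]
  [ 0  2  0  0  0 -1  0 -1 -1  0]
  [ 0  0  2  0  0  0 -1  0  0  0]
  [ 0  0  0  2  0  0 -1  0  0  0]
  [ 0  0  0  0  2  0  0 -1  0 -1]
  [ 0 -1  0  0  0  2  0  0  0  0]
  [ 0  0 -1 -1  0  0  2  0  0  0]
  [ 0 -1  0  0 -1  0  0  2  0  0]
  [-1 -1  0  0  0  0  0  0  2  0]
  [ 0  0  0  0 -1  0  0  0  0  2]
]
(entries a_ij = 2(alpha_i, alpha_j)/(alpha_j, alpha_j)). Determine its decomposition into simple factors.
The diagram associated to this matrix has two connected components: the simple roots {alpha_3, alpha_4, alpha_7} form a chain of 3 nodes with single edges (A_3), and {alpha_1, alpha_2, alpha_5, alpha_6, alpha_8, alpha_9, alpha_10} form a chain of 6 nodes with one extra node attached to the third node from one end (E_7). A semisimple Lie algebra decomposes uniquely as the direct sum of simple ideals, one per connected component of its Dynkin diagram, so g ≅ A_3 ⊕ E_7 (dimension 15 + 133 = 148).

A3 + E7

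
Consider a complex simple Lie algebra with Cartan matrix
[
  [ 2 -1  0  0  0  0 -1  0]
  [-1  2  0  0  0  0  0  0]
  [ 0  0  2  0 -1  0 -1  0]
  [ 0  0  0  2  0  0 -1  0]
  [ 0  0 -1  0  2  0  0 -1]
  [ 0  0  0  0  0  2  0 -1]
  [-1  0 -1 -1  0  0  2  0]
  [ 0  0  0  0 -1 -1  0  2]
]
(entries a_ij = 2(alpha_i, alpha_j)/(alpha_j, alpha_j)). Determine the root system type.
E_8

The matrix has rank 8 with 2's on the diagonal. Reading the off-diagonal entries as Dynkin edges (a single edge where a_ij = a_ji = -1; a double or triple edge where a_ij * a_ji = 2 or 3), the diagram is a chain of 7 nodes with one extra node attached to the third node from one end (E_8). One simple-root ordering that puts it in standard form is (alpha_2, alpha_4, alpha_1, alpha_7, alpha_3, alpha_5, alpha_8, alpha_6). So the algebra is type E_8.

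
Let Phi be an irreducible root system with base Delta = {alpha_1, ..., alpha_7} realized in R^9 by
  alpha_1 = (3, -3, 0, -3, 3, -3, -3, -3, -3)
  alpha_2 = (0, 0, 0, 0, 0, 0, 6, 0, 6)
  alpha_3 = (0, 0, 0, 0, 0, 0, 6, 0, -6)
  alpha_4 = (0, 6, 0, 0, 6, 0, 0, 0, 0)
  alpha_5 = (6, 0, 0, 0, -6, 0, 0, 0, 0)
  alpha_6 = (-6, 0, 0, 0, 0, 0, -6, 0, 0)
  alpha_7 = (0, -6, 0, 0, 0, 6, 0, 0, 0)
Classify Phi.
E_7

Compute the Cartan integers a_ij = 2(alpha_i, alpha_j)/(alpha_j, alpha_j); the resulting 7x7 Cartan matrix is
[[2, -1, 0, 0, 0, 0, 0], [-1, 2, 0, 0, 0, -1, 0], [0, 0, 2, 0, 0, -1, 0], [0, 0, 0, 2, -1, 0, -1], [0, 0, 0, -1, 2, -1, 0], [0, -1, -1, 0, -1, 2, 0], [0, 0, 0, -1, 0, 0, 2]].
All simple roots have the same length, so the diagram is simply laced. The associated Dynkin diagram is a chain of 6 nodes with one extra node attached to the third node from one end (E_7), so the type is E_7.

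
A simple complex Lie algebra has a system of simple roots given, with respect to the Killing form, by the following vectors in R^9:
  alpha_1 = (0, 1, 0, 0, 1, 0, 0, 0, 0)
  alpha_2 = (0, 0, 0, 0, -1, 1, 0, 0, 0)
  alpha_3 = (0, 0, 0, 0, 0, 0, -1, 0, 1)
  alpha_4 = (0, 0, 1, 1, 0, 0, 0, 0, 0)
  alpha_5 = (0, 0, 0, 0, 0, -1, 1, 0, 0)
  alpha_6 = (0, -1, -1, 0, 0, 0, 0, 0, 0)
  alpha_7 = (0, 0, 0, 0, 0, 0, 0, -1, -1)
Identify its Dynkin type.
Compute the Cartan integers a_ij = 2(alpha_i, alpha_j)/(alpha_j, alpha_j); the resulting 7x7 Cartan matrix is
[[2, -1, 0, 0, 0, -1, 0], [-1, 2, 0, 0, -1, 0, 0], [0, 0, 2, 0, -1, 0, -1], [0, 0, 0, 2, 0, -1, 0], [0, -1, -1, 0, 2, 0, 0], [-1, 0, 0, -1, 0, 2, 0], [0, 0, -1, 0, 0, 0, 2]].
All simple roots have the same length, so the diagram is simply laced. The associated Dynkin diagram is a chain of 7 nodes with single edges (A_7), so the type is A_7 (the algebra sl(8)).

A7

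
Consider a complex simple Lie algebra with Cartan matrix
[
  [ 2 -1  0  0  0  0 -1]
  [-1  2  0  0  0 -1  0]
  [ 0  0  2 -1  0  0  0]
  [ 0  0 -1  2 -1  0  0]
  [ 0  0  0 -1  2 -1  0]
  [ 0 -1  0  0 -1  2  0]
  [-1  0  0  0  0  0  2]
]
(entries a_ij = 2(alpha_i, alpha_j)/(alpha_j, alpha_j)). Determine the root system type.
A_7 (sl(8))

The matrix has rank 7 with 2's on the diagonal. Reading the off-diagonal entries as Dynkin edges (a single edge where a_ij = a_ji = -1; a double or triple edge where a_ij * a_ji = 2 or 3), the diagram is a chain of 7 nodes with single edges (A_7). One simple-root ordering that puts it in standard form is (alpha_7, alpha_1, alpha_2, alpha_6, alpha_5, alpha_4, alpha_3). So the algebra is type A_7, i.e. sl(8).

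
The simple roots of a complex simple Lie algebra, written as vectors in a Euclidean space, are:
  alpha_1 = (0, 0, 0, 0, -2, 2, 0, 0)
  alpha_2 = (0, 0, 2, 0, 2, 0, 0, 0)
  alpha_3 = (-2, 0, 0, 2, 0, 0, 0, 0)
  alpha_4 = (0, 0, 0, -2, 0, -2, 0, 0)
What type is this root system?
type A_4

Compute the Cartan integers a_ij = 2(alpha_i, alpha_j)/(alpha_j, alpha_j); the resulting 4x4 Cartan matrix is
[[2, -1, 0, -1], [-1, 2, 0, 0], [0, 0, 2, -1], [-1, 0, -1, 2]].
All simple roots have the same length, so the diagram is simply laced. The associated Dynkin diagram is a chain of 4 nodes with single edges (A_4), so the type is A_4 (the algebra sl(5)).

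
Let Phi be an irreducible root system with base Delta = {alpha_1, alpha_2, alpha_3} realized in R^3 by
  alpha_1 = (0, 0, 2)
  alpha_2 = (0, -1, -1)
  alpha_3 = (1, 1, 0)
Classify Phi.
C_3 (sp(6))

Compute the Cartan integers a_ij = 2(alpha_i, alpha_j)/(alpha_j, alpha_j); the resulting 3x3 Cartan matrix is
[[2, -2, 0], [-1, 2, -1], [0, -1, 2]].
The roots have two lengths (squared-length ratio 2:1); the short ones are alpha_{2,3}. The associated Dynkin diagram is a chain of 3 nodes with a double edge at one end; the terminal node there is the unique long simple root (C_3), so the type is C_3 (the algebra sp(6)).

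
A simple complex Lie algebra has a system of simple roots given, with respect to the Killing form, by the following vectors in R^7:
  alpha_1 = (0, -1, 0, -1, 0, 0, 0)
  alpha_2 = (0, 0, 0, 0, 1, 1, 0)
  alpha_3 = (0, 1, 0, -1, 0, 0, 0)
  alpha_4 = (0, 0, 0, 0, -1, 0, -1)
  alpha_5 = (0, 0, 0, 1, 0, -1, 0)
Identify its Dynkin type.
D_5

Compute the Cartan integers a_ij = 2(alpha_i, alpha_j)/(alpha_j, alpha_j); the resulting 5x5 Cartan matrix is
[[2, 0, 0, 0, -1], [0, 2, 0, -1, -1], [0, 0, 2, 0, -1], [0, -1, 0, 2, 0], [-1, -1, -1, 0, 2]].
All simple roots have the same length, so the diagram is simply laced. The associated Dynkin diagram is a chain of 3 nodes with a fork of two nodes at one end (D_5), so the type is D_5 (the algebra so(10)).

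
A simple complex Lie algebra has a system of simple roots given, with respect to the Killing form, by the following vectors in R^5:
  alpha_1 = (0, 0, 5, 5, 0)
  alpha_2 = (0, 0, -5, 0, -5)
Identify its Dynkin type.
type A_2

Compute the Cartan integers a_ij = 2(alpha_i, alpha_j)/(alpha_j, alpha_j); the resulting 2x2 Cartan matrix is
[[2, -1], [-1, 2]].
All simple roots have the same length, so the diagram is simply laced. The associated Dynkin diagram is a chain of 2 nodes with single edges (A_2), so the type is A_2 (the algebra sl(3)).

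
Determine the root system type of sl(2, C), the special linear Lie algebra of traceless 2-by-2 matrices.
A1

This is sl(2), which has dimension 2^2 - 1 = 3 and rank 2 - 1 = 1 (a Cartan subalgebra is the diagonal traceless matrices). In the classification of classical Lie algebras, the special linear algebra sl(n+1) has type A_n; here n = 1, so the Dynkin diagram is a chain of 1 nodes with single edges (A_1). Hence the type is A_1.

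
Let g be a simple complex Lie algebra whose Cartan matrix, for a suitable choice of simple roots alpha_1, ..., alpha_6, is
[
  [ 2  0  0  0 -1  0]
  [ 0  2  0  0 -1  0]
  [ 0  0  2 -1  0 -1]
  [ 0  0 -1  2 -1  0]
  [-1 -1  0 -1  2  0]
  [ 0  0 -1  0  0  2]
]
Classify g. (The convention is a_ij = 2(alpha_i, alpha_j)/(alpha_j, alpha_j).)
The matrix has rank 6 with 2's on the diagonal. Reading the off-diagonal entries as Dynkin edges (a single edge where a_ij = a_ji = -1; a double or triple edge where a_ij * a_ji = 2 or 3), the diagram is a chain of 4 nodes with a fork of two nodes at one end (D_6). One simple-root ordering that puts it in standard form is (alpha_6, alpha_3, alpha_4, alpha_5, alpha_2, alpha_1). So the algebra is type D_6, i.e. so(12).

D6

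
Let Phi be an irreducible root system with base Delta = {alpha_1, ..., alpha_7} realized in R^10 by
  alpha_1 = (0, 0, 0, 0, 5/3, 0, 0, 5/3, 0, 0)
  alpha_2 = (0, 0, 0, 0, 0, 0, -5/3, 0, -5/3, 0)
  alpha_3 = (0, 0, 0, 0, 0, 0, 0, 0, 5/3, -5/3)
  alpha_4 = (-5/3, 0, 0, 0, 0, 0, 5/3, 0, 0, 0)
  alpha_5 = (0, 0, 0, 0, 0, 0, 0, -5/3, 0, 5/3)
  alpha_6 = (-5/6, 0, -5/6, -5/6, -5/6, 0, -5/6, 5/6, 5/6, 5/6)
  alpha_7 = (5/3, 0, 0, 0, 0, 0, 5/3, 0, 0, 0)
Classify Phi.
E7

Compute the Cartan integers a_ij = 2(alpha_i, alpha_j)/(alpha_j, alpha_j); the resulting 7x7 Cartan matrix is
[[2, 0, 0, 0, -1, 0, 0], [0, 2, -1, -1, 0, 0, -1], [0, -1, 2, 0, -1, 0, 0], [0, -1, 0, 2, 0, 0, 0], [-1, 0, -1, 0, 2, 0, 0], [0, 0, 0, 0, 0, 2, -1], [0, -1, 0, 0, 0, -1, 2]].
All simple roots have the same length, so the diagram is simply laced. The associated Dynkin diagram is a chain of 6 nodes with one extra node attached to the third node from one end (E_7), so the type is E_7.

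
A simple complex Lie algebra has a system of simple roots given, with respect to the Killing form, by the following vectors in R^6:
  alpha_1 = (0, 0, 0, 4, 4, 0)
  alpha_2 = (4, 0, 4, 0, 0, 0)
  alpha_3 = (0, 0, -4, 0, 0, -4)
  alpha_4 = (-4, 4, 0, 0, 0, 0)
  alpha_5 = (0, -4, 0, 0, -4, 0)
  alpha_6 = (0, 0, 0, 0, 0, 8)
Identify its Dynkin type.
C6

Compute the Cartan integers a_ij = 2(alpha_i, alpha_j)/(alpha_j, alpha_j); the resulting 6x6 Cartan matrix is
[[2, 0, 0, 0, -1, 0], [0, 2, -1, -1, 0, 0], [0, -1, 2, 0, 0, -1], [0, -1, 0, 2, -1, 0], [-1, 0, 0, -1, 2, 0], [0, 0, -2, 0, 0, 2]].
The roots have two lengths (squared-length ratio 2:1); the short ones are alpha_{1,2,3,4,5}. The associated Dynkin diagram is a chain of 6 nodes with a double edge at one end; the terminal node there is the unique long simple root (C_6), so the type is C_6 (the algebra sp(12)).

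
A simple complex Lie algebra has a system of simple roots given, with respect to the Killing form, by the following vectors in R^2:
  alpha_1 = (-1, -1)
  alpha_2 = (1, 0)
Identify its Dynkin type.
Compute the Cartan integers a_ij = 2(alpha_i, alpha_j)/(alpha_j, alpha_j); the resulting 2x2 Cartan matrix is
[[2, -2], [-1, 2]].
The roots have two lengths (squared-length ratio 2:1); the short ones are alpha_{2}. The associated Dynkin diagram is a chain of 2 nodes with a double edge at one end; the terminal node there is the unique short simple root (B_2), so the type is B_2 (the algebra so(5)).

B_2 (so(5))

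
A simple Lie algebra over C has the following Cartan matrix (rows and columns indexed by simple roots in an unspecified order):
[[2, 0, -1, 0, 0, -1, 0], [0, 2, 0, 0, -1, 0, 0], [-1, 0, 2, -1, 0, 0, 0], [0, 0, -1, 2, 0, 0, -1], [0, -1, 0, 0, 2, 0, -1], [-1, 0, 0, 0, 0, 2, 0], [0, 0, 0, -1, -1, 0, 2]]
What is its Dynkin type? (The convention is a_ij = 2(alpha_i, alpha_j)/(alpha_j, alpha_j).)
A_7 (sl(8))

The matrix has rank 7 with 2's on the diagonal. Reading the off-diagonal entries as Dynkin edges (a single edge where a_ij = a_ji = -1; a double or triple edge where a_ij * a_ji = 2 or 3), the diagram is a chain of 7 nodes with single edges (A_7). One simple-root ordering that puts it in standard form is (alpha_6, alpha_1, alpha_3, alpha_4, alpha_7, alpha_5, alpha_2). So the algebra is type A_7, i.e. sl(8).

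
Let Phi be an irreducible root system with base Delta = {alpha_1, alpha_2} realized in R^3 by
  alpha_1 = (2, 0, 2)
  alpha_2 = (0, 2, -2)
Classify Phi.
Compute the Cartan integers a_ij = 2(alpha_i, alpha_j)/(alpha_j, alpha_j); the resulting 2x2 Cartan matrix is
[[2, -1], [-1, 2]].
All simple roots have the same length, so the diagram is simply laced. The associated Dynkin diagram is a chain of 2 nodes with single edges (A_2), so the type is A_2 (the algebra sl(3)).

A_2 (sl(3))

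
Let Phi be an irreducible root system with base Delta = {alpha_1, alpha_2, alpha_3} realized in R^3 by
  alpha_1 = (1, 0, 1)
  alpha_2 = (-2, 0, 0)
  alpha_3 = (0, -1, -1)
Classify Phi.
Compute the Cartan integers a_ij = 2(alpha_i, alpha_j)/(alpha_j, alpha_j); the resulting 3x3 Cartan matrix is
[[2, -1, -1], [-2, 2, 0], [-1, 0, 2]].
The roots have two lengths (squared-length ratio 2:1); the short ones are alpha_{1,3}. The associated Dynkin diagram is a chain of 3 nodes with a double edge at one end; the terminal node there is the unique long simple root (C_3), so the type is C_3 (the algebra sp(6)).

C_3 (sp(6))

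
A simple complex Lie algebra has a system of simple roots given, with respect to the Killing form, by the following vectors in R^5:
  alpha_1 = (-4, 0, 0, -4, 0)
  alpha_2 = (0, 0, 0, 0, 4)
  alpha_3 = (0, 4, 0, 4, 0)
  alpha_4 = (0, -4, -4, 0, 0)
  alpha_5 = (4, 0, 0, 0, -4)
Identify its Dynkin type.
B5

Compute the Cartan integers a_ij = 2(alpha_i, alpha_j)/(alpha_j, alpha_j); the resulting 5x5 Cartan matrix is
[[2, 0, -1, 0, -1], [0, 2, 0, 0, -1], [-1, 0, 2, -1, 0], [0, 0, -1, 2, 0], [-1, -2, 0, 0, 2]].
The roots have two lengths (squared-length ratio 2:1); the short ones are alpha_{2}. The associated Dynkin diagram is a chain of 5 nodes with a double edge at one end; the terminal node there is the unique short simple root (B_5), so the type is B_5 (the algebra so(11)).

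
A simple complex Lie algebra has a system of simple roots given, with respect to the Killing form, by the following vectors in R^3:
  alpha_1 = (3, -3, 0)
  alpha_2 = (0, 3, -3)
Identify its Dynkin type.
Compute the Cartan integers a_ij = 2(alpha_i, alpha_j)/(alpha_j, alpha_j); the resulting 2x2 Cartan matrix is
[[2, -1], [-1, 2]].
All simple roots have the same length, so the diagram is simply laced. The associated Dynkin diagram is a chain of 2 nodes with single edges (A_2), so the type is A_2 (the algebra sl(3)).

A_2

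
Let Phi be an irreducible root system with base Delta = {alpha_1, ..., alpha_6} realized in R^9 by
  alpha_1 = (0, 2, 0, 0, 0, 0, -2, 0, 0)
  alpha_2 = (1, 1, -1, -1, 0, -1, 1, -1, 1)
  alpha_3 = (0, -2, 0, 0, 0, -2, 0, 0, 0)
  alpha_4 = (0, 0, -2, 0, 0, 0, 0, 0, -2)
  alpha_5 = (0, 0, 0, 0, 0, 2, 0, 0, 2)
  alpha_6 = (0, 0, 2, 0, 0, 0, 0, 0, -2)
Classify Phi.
Compute the Cartan integers a_ij = 2(alpha_i, alpha_j)/(alpha_j, alpha_j); the resulting 6x6 Cartan matrix is
[[2, 0, -1, 0, 0, 0], [0, 2, 0, 0, 0, -1], [-1, 0, 2, 0, -1, 0], [0, 0, 0, 2, -1, 0], [0, 0, -1, -1, 2, -1], [0, -1, 0, 0, -1, 2]].
All simple roots have the same length, so the diagram is simply laced. The associated Dynkin diagram is a chain of 5 nodes with one extra node attached to the third node from one end (E_6), so the type is E_6.

E6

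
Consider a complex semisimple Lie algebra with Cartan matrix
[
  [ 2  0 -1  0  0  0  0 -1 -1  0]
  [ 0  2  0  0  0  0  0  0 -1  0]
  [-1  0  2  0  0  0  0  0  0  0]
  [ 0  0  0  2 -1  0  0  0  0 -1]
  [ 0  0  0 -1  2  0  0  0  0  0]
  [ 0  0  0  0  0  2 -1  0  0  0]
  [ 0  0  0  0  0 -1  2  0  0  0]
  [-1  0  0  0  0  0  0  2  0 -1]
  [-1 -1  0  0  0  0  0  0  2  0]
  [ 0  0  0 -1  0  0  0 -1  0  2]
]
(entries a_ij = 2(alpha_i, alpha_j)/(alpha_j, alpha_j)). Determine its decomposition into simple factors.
The diagram associated to this matrix has two connected components: the simple roots {alpha_6, alpha_7} form a chain of 2 nodes with single edges (A_2), and {alpha_1, alpha_2, alpha_3, alpha_4, alpha_5, alpha_8, alpha_9, alpha_10} form a chain of 7 nodes with one extra node attached to the third node from one end (E_8). A semisimple Lie algebra decomposes uniquely as the direct sum of simple ideals, one per connected component of its Dynkin diagram, so g ≅ A_2 ⊕ E_8 (dimension 8 + 248 = 256).

type A_2 + type E_8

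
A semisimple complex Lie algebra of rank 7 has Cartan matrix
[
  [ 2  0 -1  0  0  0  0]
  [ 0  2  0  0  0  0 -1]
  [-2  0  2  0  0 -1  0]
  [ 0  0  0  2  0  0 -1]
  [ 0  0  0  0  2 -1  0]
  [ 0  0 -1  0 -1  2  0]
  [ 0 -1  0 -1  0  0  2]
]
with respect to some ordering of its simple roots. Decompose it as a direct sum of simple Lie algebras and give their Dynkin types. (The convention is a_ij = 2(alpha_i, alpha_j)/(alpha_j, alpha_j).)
A_3 (sl(4)) ⊕ B_4 (so(9))

The diagram associated to this matrix has two connected components: the simple roots {alpha_2, alpha_4, alpha_7} form a chain of 3 nodes with single edges (A_3), and {alpha_1, alpha_3, alpha_5, alpha_6} form a chain of 4 nodes with a double edge at one end; the terminal node there is the unique short simple root (B_4). A semisimple Lie algebra decomposes uniquely as the direct sum of simple ideals, one per connected component of its Dynkin diagram, so g ≅ A_3 ⊕ B_4 (dimension 15 + 36 = 51).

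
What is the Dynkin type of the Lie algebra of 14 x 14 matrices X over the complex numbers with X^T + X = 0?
This is so(14) with 14 even, which has dimension 14(14-1)/2 = 91 and rank 14/2 = 7. In the classification of classical Lie algebras, the orthogonal algebra so(2n) in an even number of variables has type D_n; here n = 7, so the Dynkin diagram is a chain of 5 nodes with a fork of two nodes at one end (D_7). Hence the type is D_7.

D_7 (so(14))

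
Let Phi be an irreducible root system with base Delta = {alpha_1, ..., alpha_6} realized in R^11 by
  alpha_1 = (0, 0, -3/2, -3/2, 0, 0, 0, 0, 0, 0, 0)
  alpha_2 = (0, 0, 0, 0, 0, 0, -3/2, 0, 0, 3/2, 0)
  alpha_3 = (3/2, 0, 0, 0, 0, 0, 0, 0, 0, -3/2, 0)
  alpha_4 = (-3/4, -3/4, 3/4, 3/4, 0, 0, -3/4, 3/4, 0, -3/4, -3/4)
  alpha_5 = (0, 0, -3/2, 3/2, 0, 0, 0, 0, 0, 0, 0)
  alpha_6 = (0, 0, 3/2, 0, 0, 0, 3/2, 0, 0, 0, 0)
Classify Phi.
Compute the Cartan integers a_ij = 2(alpha_i, alpha_j)/(alpha_j, alpha_j); the resulting 6x6 Cartan matrix is
[[2, 0, 0, -1, 0, -1], [0, 2, -1, 0, 0, -1], [0, -1, 2, 0, 0, 0], [-1, 0, 0, 2, 0, 0], [0, 0, 0, 0, 2, -1], [-1, -1, 0, 0, -1, 2]].
All simple roots have the same length, so the diagram is simply laced. The associated Dynkin diagram is a chain of 5 nodes with one extra node attached to the third node from one end (E_6), so the type is E_6.

type E_6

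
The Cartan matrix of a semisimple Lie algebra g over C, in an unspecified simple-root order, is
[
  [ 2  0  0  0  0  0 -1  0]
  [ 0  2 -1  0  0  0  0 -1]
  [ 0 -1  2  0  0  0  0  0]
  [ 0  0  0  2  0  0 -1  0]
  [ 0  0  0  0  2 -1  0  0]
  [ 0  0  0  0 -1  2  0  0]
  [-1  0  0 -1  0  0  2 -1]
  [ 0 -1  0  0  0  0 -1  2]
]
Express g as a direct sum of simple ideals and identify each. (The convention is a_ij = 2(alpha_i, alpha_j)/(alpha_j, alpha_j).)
A_2 (sl(3)) + D_6 (so(12))

The diagram associated to this matrix has two connected components: the simple roots {alpha_5, alpha_6} form a chain of 2 nodes with single edges (A_2), and {alpha_1, alpha_2, alpha_3, alpha_4, alpha_7, alpha_8} form a chain of 4 nodes with a fork of two nodes at one end (D_6). A semisimple Lie algebra decomposes uniquely as the direct sum of simple ideals, one per connected component of its Dynkin diagram, so g ≅ A_2 ⊕ D_6 (dimension 8 + 66 = 74).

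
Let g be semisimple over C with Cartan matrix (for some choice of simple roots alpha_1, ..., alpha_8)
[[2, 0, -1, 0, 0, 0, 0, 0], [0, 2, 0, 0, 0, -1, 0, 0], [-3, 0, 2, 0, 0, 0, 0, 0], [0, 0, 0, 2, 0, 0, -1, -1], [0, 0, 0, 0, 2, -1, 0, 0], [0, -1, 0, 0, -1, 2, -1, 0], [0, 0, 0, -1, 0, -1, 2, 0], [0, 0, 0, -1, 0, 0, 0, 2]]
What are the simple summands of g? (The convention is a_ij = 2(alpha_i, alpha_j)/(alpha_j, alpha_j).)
D6 ⊕ G2

The diagram associated to this matrix has two connected components: the simple roots {alpha_2, alpha_4, alpha_5, alpha_6, alpha_7, alpha_8} form a chain of 4 nodes with a fork of two nodes at one end (D_6), and {alpha_1, alpha_3} form two nodes joined by a triple edge (G_2). A semisimple Lie algebra decomposes uniquely as the direct sum of simple ideals, one per connected component of its Dynkin diagram, so g ≅ D_6 ⊕ G_2 (dimension 66 + 14 = 80).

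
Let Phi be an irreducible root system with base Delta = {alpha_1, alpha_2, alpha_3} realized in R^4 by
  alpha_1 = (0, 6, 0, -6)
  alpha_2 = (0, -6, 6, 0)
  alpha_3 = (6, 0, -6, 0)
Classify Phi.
A3

Compute the Cartan integers a_ij = 2(alpha_i, alpha_j)/(alpha_j, alpha_j); the resulting 3x3 Cartan matrix is
[[2, -1, 0], [-1, 2, -1], [0, -1, 2]].
All simple roots have the same length, so the diagram is simply laced. The associated Dynkin diagram is a chain of 3 nodes with single edges (A_3), so the type is A_3 (the algebra sl(4)).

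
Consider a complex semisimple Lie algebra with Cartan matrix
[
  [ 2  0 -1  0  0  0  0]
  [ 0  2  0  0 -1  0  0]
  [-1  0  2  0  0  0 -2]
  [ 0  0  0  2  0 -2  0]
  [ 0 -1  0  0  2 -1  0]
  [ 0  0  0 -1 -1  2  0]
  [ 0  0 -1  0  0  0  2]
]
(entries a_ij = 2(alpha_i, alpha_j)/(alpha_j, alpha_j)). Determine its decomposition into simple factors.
The diagram associated to this matrix has two connected components: the simple roots {alpha_1, alpha_3, alpha_7} form a chain of 3 nodes with a double edge at one end; the terminal node there is the unique short simple root (B_3), and {alpha_2, alpha_4, alpha_5, alpha_6} form a chain of 4 nodes with a double edge at one end; the terminal node there is the unique long simple root (C_4). A semisimple Lie algebra decomposes uniquely as the direct sum of simple ideals, one per connected component of its Dynkin diagram, so g ≅ B_3 ⊕ C_4 (dimension 21 + 36 = 57).

B_3 + C_4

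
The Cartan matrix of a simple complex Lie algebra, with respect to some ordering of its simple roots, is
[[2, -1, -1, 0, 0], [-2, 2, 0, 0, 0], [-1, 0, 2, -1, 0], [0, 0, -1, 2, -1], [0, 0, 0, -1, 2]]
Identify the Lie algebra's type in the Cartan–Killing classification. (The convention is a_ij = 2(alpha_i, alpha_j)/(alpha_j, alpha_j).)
type C_5

The matrix has rank 5 with 2's on the diagonal. Reading the off-diagonal entries as Dynkin edges (a single edge where a_ij = a_ji = -1; a double or triple edge where a_ij * a_ji = 2 or 3), the diagram is a chain of 5 nodes with a double edge at one end; the terminal node there is the unique long simple root (C_5). One simple-root ordering that puts it in standard form is (alpha_5, alpha_4, alpha_3, alpha_1, alpha_2). So the algebra is type C_5, i.e. sp(10).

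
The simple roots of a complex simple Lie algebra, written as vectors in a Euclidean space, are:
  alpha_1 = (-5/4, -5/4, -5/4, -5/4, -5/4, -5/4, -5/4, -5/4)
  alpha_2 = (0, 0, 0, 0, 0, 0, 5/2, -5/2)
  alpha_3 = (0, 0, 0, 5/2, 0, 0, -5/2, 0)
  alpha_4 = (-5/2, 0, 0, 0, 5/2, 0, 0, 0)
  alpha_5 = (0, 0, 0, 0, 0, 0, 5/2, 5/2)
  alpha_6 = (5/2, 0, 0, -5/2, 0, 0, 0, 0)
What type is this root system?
Compute the Cartan integers a_ij = 2(alpha_i, alpha_j)/(alpha_j, alpha_j); the resulting 6x6 Cartan matrix is
[[2, 0, 0, 0, -1, 0], [0, 2, -1, 0, 0, 0], [0, -1, 2, 0, -1, -1], [0, 0, 0, 2, 0, -1], [-1, 0, -1, 0, 2, 0], [0, 0, -1, -1, 0, 2]].
All simple roots have the same length, so the diagram is simply laced. The associated Dynkin diagram is a chain of 5 nodes with one extra node attached to the third node from one end (E_6), so the type is E_6.

E6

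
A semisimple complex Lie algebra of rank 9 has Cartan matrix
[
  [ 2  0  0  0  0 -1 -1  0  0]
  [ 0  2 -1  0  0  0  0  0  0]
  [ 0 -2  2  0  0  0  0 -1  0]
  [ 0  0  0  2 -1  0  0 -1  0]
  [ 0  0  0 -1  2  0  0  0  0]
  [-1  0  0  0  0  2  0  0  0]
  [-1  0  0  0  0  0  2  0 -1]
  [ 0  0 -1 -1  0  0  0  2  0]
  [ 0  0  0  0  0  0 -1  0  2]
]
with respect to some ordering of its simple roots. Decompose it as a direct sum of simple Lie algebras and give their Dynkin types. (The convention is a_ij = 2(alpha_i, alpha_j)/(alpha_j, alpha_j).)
A_4 + B_5

The diagram associated to this matrix has two connected components: the simple roots {alpha_1, alpha_6, alpha_7, alpha_9} form a chain of 4 nodes with single edges (A_4), and {alpha_2, alpha_3, alpha_4, alpha_5, alpha_8} form a chain of 5 nodes with a double edge at one end; the terminal node there is the unique short simple root (B_5). A semisimple Lie algebra decomposes uniquely as the direct sum of simple ideals, one per connected component of its Dynkin diagram, so g ≅ A_4 ⊕ B_5 (dimension 24 + 55 = 79).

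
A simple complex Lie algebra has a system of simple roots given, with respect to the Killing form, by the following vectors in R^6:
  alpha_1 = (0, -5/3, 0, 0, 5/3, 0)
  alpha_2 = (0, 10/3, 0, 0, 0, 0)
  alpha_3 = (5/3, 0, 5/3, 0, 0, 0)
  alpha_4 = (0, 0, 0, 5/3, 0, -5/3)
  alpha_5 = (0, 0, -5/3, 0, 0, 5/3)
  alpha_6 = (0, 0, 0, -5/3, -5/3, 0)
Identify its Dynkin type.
C_6 (sp(12))

Compute the Cartan integers a_ij = 2(alpha_i, alpha_j)/(alpha_j, alpha_j); the resulting 6x6 Cartan matrix is
[[2, -1, 0, 0, 0, -1], [-2, 2, 0, 0, 0, 0], [0, 0, 2, 0, -1, 0], [0, 0, 0, 2, -1, -1], [0, 0, -1, -1, 2, 0], [-1, 0, 0, -1, 0, 2]].
The roots have two lengths (squared-length ratio 2:1); the short ones are alpha_{1,3,4,5,6}. The associated Dynkin diagram is a chain of 6 nodes with a double edge at one end; the terminal node there is the unique long simple root (C_6), so the type is C_6 (the algebra sp(12)).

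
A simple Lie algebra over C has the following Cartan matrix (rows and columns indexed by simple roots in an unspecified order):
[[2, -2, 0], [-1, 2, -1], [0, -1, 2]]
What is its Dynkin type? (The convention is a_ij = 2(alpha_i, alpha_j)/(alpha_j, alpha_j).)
C_3

The matrix has rank 3 with 2's on the diagonal. Reading the off-diagonal entries as Dynkin edges (a single edge where a_ij = a_ji = -1; a double or triple edge where a_ij * a_ji = 2 or 3), the diagram is a chain of 3 nodes with a double edge at one end; the terminal node there is the unique long simple root (C_3). One simple-root ordering that puts it in standard form is (alpha_3, alpha_2, alpha_1). So the algebra is type C_3, i.e. sp(6).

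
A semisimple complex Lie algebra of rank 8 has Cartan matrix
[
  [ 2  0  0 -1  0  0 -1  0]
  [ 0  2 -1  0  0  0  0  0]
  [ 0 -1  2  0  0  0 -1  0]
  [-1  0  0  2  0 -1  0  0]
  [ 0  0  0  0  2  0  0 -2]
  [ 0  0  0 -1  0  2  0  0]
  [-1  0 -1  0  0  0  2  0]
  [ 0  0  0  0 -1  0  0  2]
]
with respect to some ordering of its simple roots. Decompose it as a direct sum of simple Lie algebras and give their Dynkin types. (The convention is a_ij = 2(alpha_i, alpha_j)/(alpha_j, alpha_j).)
A_6 ⊕ B_2

The diagram associated to this matrix has two connected components: the simple roots {alpha_1, alpha_2, alpha_3, alpha_4, alpha_6, alpha_7} form a chain of 6 nodes with single edges (A_6), and {alpha_5, alpha_8} form a chain of 2 nodes with a double edge at one end; the terminal node there is the unique short simple root (B_2). A semisimple Lie algebra decomposes uniquely as the direct sum of simple ideals, one per connected component of its Dynkin diagram, so g ≅ A_6 ⊕ B_2 (dimension 48 + 10 = 58).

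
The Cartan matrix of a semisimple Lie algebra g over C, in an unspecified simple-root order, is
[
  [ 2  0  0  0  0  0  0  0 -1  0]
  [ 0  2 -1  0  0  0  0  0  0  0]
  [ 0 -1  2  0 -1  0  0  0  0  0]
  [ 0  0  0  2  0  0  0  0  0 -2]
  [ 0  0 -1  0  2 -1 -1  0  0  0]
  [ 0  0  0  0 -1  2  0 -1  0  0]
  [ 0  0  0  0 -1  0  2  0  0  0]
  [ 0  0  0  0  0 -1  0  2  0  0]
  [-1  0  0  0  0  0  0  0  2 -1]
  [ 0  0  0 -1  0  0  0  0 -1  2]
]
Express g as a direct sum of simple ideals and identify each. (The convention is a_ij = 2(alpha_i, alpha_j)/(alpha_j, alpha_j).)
C4 + E6

The diagram associated to this matrix has two connected components: the simple roots {alpha_1, alpha_4, alpha_9, alpha_10} form a chain of 4 nodes with a double edge at one end; the terminal node there is the unique long simple root (C_4), and {alpha_2, alpha_3, alpha_5, alpha_6, alpha_7, alpha_8} form a chain of 5 nodes with one extra node attached to the third node from one end (E_6). A semisimple Lie algebra decomposes uniquely as the direct sum of simple ideals, one per connected component of its Dynkin diagram, so g ≅ C_4 ⊕ E_6 (dimension 36 + 78 = 114).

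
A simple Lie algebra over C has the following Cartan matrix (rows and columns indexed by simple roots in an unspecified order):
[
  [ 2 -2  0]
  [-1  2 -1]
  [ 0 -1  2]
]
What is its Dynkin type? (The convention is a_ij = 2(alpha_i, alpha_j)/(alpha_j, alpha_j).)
C3

The matrix has rank 3 with 2's on the diagonal. Reading the off-diagonal entries as Dynkin edges (a single edge where a_ij = a_ji = -1; a double or triple edge where a_ij * a_ji = 2 or 3), the diagram is a chain of 3 nodes with a double edge at one end; the terminal node there is the unique long simple root (C_3). One simple-root ordering that puts it in standard form is (alpha_3, alpha_2, alpha_1). So the algebra is type C_3, i.e. sp(6).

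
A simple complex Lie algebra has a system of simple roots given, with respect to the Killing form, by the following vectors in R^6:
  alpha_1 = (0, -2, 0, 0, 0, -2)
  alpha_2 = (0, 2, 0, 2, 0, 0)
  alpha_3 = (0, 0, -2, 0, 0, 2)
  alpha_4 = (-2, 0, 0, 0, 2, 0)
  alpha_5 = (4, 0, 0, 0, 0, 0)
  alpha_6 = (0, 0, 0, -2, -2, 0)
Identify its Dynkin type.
C_6 (sp(12))

Compute the Cartan integers a_ij = 2(alpha_i, alpha_j)/(alpha_j, alpha_j); the resulting 6x6 Cartan matrix is
[[2, -1, -1, 0, 0, 0], [-1, 2, 0, 0, 0, -1], [-1, 0, 2, 0, 0, 0], [0, 0, 0, 2, -1, -1], [0, 0, 0, -2, 2, 0], [0, -1, 0, -1, 0, 2]].
The roots have two lengths (squared-length ratio 2:1); the short ones are alpha_{1,2,3,4,6}. The associated Dynkin diagram is a chain of 6 nodes with a double edge at one end; the terminal node there is the unique long simple root (C_6), so the type is C_6 (the algebra sp(12)).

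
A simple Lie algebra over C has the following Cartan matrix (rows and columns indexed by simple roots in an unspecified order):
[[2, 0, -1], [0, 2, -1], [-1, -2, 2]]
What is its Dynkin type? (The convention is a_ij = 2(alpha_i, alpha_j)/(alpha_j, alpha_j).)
B3

The matrix has rank 3 with 2's on the diagonal. Reading the off-diagonal entries as Dynkin edges (a single edge where a_ij = a_ji = -1; a double or triple edge where a_ij * a_ji = 2 or 3), the diagram is a chain of 3 nodes with a double edge at one end; the terminal node there is the unique short simple root (B_3). One simple-root ordering that puts it in standard form is (alpha_1, alpha_3, alpha_2). So the algebra is type B_3, i.e. so(7).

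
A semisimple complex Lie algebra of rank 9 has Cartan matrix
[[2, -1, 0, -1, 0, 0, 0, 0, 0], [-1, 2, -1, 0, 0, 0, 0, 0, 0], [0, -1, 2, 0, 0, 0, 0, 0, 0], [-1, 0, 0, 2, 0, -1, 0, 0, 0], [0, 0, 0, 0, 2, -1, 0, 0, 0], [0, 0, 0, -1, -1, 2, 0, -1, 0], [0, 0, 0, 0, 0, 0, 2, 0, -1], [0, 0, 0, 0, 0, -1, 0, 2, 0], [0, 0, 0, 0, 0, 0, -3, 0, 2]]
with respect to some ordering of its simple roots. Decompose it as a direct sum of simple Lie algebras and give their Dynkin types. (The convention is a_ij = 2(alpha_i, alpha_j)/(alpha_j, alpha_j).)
D_7 ⊕ G_2

The diagram associated to this matrix has two connected components: the simple roots {alpha_1, alpha_2, alpha_3, alpha_4, alpha_5, alpha_6, alpha_8} form a chain of 5 nodes with a fork of two nodes at one end (D_7), and {alpha_7, alpha_9} form two nodes joined by a triple edge (G_2). A semisimple Lie algebra decomposes uniquely as the direct sum of simple ideals, one per connected component of its Dynkin diagram, so g ≅ D_7 ⊕ G_2 (dimension 91 + 14 = 105).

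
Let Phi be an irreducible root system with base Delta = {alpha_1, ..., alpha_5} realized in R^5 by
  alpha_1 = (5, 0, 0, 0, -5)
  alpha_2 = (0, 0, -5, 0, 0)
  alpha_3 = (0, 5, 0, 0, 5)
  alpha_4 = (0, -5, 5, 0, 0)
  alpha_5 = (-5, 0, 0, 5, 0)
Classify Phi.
B_5

Compute the Cartan integers a_ij = 2(alpha_i, alpha_j)/(alpha_j, alpha_j); the resulting 5x5 Cartan matrix is
[[2, 0, -1, 0, -1], [0, 2, 0, -1, 0], [-1, 0, 2, -1, 0], [0, -2, -1, 2, 0], [-1, 0, 0, 0, 2]].
The roots have two lengths (squared-length ratio 2:1); the short ones are alpha_{2}. The associated Dynkin diagram is a chain of 5 nodes with a double edge at one end; the terminal node there is the unique short simple root (B_5), so the type is B_5 (the algebra so(11)).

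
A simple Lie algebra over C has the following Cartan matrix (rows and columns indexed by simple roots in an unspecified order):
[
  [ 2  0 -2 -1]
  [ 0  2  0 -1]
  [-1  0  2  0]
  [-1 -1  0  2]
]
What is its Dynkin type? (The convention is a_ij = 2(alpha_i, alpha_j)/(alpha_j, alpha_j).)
B_4

The matrix has rank 4 with 2's on the diagonal. Reading the off-diagonal entries as Dynkin edges (a single edge where a_ij = a_ji = -1; a double or triple edge where a_ij * a_ji = 2 or 3), the diagram is a chain of 4 nodes with a double edge at one end; the terminal node there is the unique short simple root (B_4). One simple-root ordering that puts it in standard form is (alpha_2, alpha_4, alpha_1, alpha_3). So the algebra is type B_4, i.e. so(9).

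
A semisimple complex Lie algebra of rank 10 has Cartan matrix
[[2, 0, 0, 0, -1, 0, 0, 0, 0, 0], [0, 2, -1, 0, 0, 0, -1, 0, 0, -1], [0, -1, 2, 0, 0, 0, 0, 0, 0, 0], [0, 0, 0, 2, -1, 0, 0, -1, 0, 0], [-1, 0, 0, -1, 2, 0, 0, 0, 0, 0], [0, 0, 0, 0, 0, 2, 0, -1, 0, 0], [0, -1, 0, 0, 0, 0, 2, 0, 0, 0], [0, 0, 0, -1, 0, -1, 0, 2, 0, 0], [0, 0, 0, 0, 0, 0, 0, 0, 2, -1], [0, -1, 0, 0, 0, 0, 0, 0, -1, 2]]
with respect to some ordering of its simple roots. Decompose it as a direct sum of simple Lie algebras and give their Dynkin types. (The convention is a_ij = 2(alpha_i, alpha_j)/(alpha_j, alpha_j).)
A_5 + D_5

The diagram associated to this matrix has two connected components: the simple roots {alpha_1, alpha_4, alpha_5, alpha_6, alpha_8} form a chain of 5 nodes with single edges (A_5), and {alpha_2, alpha_3, alpha_7, alpha_9, alpha_10} form a chain of 3 nodes with a fork of two nodes at one end (D_5). A semisimple Lie algebra decomposes uniquely as the direct sum of simple ideals, one per connected component of its Dynkin diagram, so g ≅ A_5 ⊕ D_5 (dimension 35 + 45 = 80).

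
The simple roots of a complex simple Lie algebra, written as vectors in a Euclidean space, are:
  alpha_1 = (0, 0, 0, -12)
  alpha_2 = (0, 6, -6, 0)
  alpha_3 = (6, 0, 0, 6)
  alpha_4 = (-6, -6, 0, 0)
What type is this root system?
C_4

Compute the Cartan integers a_ij = 2(alpha_i, alpha_j)/(alpha_j, alpha_j); the resulting 4x4 Cartan matrix is
[[2, 0, -2, 0], [0, 2, 0, -1], [-1, 0, 2, -1], [0, -1, -1, 2]].
The roots have two lengths (squared-length ratio 2:1); the short ones are alpha_{2,3,4}. The associated Dynkin diagram is a chain of 4 nodes with a double edge at one end; the terminal node there is the unique long simple root (C_4), so the type is C_4 (the algebra sp(8)).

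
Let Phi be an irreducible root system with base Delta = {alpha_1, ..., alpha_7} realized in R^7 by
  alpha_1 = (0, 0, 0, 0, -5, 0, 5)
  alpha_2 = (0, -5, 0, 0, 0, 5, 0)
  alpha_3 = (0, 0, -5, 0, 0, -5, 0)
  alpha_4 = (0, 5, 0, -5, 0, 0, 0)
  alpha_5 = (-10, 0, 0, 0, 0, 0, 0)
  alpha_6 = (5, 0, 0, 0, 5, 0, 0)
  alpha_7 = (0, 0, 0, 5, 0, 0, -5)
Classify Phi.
Compute the Cartan integers a_ij = 2(alpha_i, alpha_j)/(alpha_j, alpha_j); the resulting 7x7 Cartan matrix is
[[2, 0, 0, 0, 0, -1, -1], [0, 2, -1, -1, 0, 0, 0], [0, -1, 2, 0, 0, 0, 0], [0, -1, 0, 2, 0, 0, -1], [0, 0, 0, 0, 2, -2, 0], [-1, 0, 0, 0, -1, 2, 0], [-1, 0, 0, -1, 0, 0, 2]].
The roots have two lengths (squared-length ratio 2:1); the short ones are alpha_{1,2,3,4,6,7}. The associated Dynkin diagram is a chain of 7 nodes with a double edge at one end; the terminal node there is the unique long simple root (C_7), so the type is C_7 (the algebra sp(14)).

C_7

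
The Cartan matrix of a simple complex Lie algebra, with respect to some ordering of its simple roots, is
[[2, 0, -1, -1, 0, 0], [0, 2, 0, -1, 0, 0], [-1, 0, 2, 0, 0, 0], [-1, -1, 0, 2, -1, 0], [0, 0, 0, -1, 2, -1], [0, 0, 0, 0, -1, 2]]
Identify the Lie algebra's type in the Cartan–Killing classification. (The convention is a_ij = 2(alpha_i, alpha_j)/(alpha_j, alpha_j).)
The matrix has rank 6 with 2's on the diagonal. Reading the off-diagonal entries as Dynkin edges (a single edge where a_ij = a_ji = -1; a double or triple edge where a_ij * a_ji = 2 or 3), the diagram is a chain of 5 nodes with one extra node attached to the third node from one end (E_6). One simple-root ordering that puts it in standard form is (alpha_6, alpha_2, alpha_5, alpha_4, alpha_1, alpha_3). So the algebra is type E_6.

E_6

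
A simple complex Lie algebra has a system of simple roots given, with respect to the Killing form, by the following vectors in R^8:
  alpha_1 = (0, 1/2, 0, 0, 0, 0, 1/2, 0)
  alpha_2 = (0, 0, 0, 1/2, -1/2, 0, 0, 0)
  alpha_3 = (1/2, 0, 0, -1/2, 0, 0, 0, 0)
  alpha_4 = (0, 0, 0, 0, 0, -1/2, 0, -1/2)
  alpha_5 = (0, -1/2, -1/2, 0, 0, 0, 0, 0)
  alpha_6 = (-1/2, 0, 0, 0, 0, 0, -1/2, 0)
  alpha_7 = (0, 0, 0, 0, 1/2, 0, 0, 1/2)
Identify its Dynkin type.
type A_7

Compute the Cartan integers a_ij = 2(alpha_i, alpha_j)/(alpha_j, alpha_j); the resulting 7x7 Cartan matrix is
[[2, 0, 0, 0, -1, -1, 0], [0, 2, -1, 0, 0, 0, -1], [0, -1, 2, 0, 0, -1, 0], [0, 0, 0, 2, 0, 0, -1], [-1, 0, 0, 0, 2, 0, 0], [-1, 0, -1, 0, 0, 2, 0], [0, -1, 0, -1, 0, 0, 2]].
All simple roots have the same length, so the diagram is simply laced. The associated Dynkin diagram is a chain of 7 nodes with single edges (A_7), so the type is A_7 (the algebra sl(8)).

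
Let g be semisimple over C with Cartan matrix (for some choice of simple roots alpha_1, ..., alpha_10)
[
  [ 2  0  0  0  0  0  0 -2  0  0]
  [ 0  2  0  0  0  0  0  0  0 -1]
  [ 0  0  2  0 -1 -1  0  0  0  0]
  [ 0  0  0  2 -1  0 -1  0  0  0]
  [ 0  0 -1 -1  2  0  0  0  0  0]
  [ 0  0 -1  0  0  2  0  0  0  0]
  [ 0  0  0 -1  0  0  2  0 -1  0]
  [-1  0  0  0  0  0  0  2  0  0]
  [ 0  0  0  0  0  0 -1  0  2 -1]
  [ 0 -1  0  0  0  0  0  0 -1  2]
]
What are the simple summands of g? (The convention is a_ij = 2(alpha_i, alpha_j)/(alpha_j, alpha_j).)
The diagram associated to this matrix has two connected components: the simple roots {alpha_2, alpha_3, alpha_4, alpha_5, alpha_6, alpha_7, alpha_9, alpha_10} form a chain of 8 nodes with single edges (A_8), and {alpha_1, alpha_8} form a chain of 2 nodes with a double edge at one end; the terminal node there is the unique short simple root (B_2). A semisimple Lie algebra decomposes uniquely as the direct sum of simple ideals, one per connected component of its Dynkin diagram, so g ≅ A_8 ⊕ B_2 (dimension 80 + 10 = 90).

type A_8 + type B_2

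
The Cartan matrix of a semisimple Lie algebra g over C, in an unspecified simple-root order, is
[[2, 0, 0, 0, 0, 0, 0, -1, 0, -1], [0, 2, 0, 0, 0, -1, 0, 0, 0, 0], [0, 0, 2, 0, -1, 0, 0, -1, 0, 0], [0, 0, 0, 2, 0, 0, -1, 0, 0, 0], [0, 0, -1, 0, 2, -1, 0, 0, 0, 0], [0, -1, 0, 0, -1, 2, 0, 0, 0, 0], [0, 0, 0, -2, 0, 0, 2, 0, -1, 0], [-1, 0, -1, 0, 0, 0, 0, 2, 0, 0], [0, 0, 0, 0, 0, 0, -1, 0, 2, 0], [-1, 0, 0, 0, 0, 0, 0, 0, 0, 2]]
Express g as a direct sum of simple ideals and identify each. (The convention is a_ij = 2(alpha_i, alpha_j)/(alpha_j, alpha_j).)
The diagram associated to this matrix has two connected components: the simple roots {alpha_1, alpha_2, alpha_3, alpha_5, alpha_6, alpha_8, alpha_10} form a chain of 7 nodes with single edges (A_7), and {alpha_4, alpha_7, alpha_9} form a chain of 3 nodes with a double edge at one end; the terminal node there is the unique short simple root (B_3). A semisimple Lie algebra decomposes uniquely as the direct sum of simple ideals, one per connected component of its Dynkin diagram, so g ≅ A_7 ⊕ B_3 (dimension 63 + 21 = 84).

A7 + B3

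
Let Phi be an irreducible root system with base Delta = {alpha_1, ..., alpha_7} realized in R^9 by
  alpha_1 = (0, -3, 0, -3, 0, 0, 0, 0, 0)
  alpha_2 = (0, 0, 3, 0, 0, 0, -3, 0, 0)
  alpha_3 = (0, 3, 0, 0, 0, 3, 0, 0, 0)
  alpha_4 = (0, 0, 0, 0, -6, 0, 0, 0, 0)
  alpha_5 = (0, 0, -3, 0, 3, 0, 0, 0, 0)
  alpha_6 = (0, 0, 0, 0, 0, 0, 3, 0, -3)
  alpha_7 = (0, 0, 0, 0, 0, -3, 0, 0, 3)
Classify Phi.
Compute the Cartan integers a_ij = 2(alpha_i, alpha_j)/(alpha_j, alpha_j); the resulting 7x7 Cartan matrix is
[[2, 0, -1, 0, 0, 0, 0], [0, 2, 0, 0, -1, -1, 0], [-1, 0, 2, 0, 0, 0, -1], [0, 0, 0, 2, -2, 0, 0], [0, -1, 0, -1, 2, 0, 0], [0, -1, 0, 0, 0, 2, -1], [0, 0, -1, 0, 0, -1, 2]].
The roots have two lengths (squared-length ratio 2:1); the short ones are alpha_{1,2,3,5,6,7}. The associated Dynkin diagram is a chain of 7 nodes with a double edge at one end; the terminal node there is the unique long simple root (C_7), so the type is C_7 (the algebra sp(14)).

C7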